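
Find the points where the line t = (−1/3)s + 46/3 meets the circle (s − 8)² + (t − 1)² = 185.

(4, 14) and (19, 9)

From the line, t = (46 − s)/3. Substituting:
10s² − 230s + 760 = 0  ⟹  s² − 23s + 76 = 0
s = 19 or s = 4, giving (19, 9) and (4, 14).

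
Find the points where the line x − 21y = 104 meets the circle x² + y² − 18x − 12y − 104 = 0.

Substitute y = (−104 + x)/21:
442x² − 8398x − 8840 = 0  ⟹  x² − 19x − 20 = 0
x = 20 or x = −1, giving (20, −4) and (−1, −5).

(−1, −5) and (20, −4)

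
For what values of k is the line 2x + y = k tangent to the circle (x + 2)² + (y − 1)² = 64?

For a tangent, require d(centre, line) = r = 8.
|2·(−2) + 1·1 − k| / √5 = 8
|k − (−3)| = 8√5.

k = −3 ± 8√5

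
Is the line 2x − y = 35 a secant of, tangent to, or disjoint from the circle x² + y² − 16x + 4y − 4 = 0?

secant

Centre (8, −2), r² = 72. Distance² from centre to line = (−17)²/5 = 289/5.
Since d² < r², the line cuts the circle twice.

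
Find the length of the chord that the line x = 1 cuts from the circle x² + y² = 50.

14

Centre (0, 0), r² = 50. Perpendicular distance d from centre to line = |−1| / √1 = 1.
Chord = 2√(r² − d²) = 2·√(49) = 14.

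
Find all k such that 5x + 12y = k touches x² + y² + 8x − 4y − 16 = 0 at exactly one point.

k = −74 or k = 82

The line touches the circle iff its distance from (−4, 2) is 6:
|5·(−4) + 12·2 − k| / √169 = 6
|k − (4)| = 6·13, so k = 82 or k = −74.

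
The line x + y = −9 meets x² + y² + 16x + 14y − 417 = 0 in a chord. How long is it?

32√2

Substitute y = −x − 9:
2x² + 20x − 462 = 0  ⟹  x² + 10x − 231 = 0
x = 11 or x = −21, giving (11, −20) and (−21, 12).
|(11, −20) − (−21, 12)| = √((32)² + (−32)²) = 32√2.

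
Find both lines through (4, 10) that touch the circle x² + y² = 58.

Write the tangent as mx − y + (10 − m·(4)) = 0 and set its distance from the centre to √58:
(−4m − (−10))² = 58(m² + 1)
21m² + 40m − 21 = 0, so m = −7/3 or m = 3/7.
Through (4, 10) these give 7x + 3y = 58 and 3x − 7y = −58.

7x + 3y = 58 and 3x − 7y = −58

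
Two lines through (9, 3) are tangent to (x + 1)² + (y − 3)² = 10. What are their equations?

Let a tangent through (9, 3) have slope m. Its distance from (−1, 3) must equal √10:
(−10m − (0))² = 10(m² + 1)
9m² − 1 = 0, so m = 1/3 or m = −1/3.
With m = 1/3: x − 3y = 0. With m = −1/3: x + 3y = 18.

x − 3y = 0 and x + 3y = 18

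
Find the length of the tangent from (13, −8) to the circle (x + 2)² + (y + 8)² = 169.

With centre O = (−2, −8), |OP|² = 225 and r² = 169.
The tangent meets the radius at right angles, so tangent² = |PO|² − r² = 225 − 169 = 56.

2√14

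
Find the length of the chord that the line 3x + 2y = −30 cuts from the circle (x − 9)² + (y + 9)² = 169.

4√13

Centre (9, −9), r² = 169. Perpendicular distance d from centre to line = |39| / √13 = 39/√13.
Half the chord is √(r² − d²) = √(52), so the full chord is 4√13.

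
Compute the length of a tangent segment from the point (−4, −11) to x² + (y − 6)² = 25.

2√70

The centre is (0, 6) and r = 5. The square of the distance from P to the centre is 16 + 289 = 305.
The tangent meets the radius at right angles, so tangent² = |PO|² − r² = 305 − 25 = 280.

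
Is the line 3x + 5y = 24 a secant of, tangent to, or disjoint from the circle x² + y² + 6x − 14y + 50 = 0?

Centre (−3, 7), r² = 8. Distance² from centre to line = (2)²/34 = 2/17.
Since d² < r², the line cuts the circle twice.

secant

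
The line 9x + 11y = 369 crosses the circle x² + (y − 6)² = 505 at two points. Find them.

Substitute y = (369 − 9x)/11:
202x² − 5454x + 30704 = 0  ⟹  x² − 27x + 152 = 0
x = 19 or x = 8, giving (19, 18) and (8, 27).

(8, 27) and (19, 18)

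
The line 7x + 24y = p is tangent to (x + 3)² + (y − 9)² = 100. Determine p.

p = −55 or p = 445

Tangency holds when the distance from the centre (−3, 9) to the line equals the radius 10:
|7·(−3) + 24·9 − p| / √625 = 10
|p − (195)| = 10·25, so p = 445 or p = −55.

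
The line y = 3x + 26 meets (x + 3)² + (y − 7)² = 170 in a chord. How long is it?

Centre (−3, 7), r² = 170. Perpendicular distance d from centre to line = |10| / √10 = 10/√10.
Half the chord is √(r² − d²) = √(160), so the full chord is 8√10.

8√10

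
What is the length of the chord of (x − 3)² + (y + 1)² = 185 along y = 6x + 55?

Substitute y = 6x + 55:
37x² + 666x + 2960 = 0  ⟹  x² + 18x + 80 = 0
x = −8 or x = −10, giving (−8, 7) and (−10, −5).
Chord length = distance between (−8, 7) and (−10, −5) = √148 = 2√37.

2√37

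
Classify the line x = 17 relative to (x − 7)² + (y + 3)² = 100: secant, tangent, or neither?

tangent

d² = (1·7 + 0·(−3) − (17))² = 100; r² = 100.
Since d² = r², the line is tangent.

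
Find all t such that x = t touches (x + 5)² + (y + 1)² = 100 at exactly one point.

The line touches the circle iff its distance from (−5, −1) is 10:
|1·(−5) + 0·(−1) − t| / √1 = 10
|t − (−5)| = 10, so t = 5 or t = −15.

t = −15 or t = 5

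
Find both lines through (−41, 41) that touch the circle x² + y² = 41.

4x + 5y = 41 and 5x + 4y = −41

Write the tangent as mx − y + (41 − m·(−41)) = 0 and set its distance from the centre to √41:
[m·(41) − (−41)]² = 41(m² + 1)
20m² + 41m + 20 = 0, so m = −4/5 or m = −5/4.
With m = −4/5: 4x + 5y = 41. With m = −5/4: 5x + 4y = −41.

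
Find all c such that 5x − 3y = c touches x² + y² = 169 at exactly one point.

Tangency holds when the distance from the centre (0, 0) to the line equals the radius 13:
|5·0 − 3·0 − c| / √34 = 13
|c| = 13√34.

c = ±13√34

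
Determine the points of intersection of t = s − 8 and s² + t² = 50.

Substitute t = s − 8:
2s² − 16s + 14 = 0  ⟹  s² − 8s + 7 = 0
s = 7 or s = 1, giving (7, −1) and (1, −7).

(1, −7) and (7, −1)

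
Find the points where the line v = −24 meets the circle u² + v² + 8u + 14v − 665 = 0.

(−25, −24) and (17, −24)

Express v = −24 and substitute into the circle:
u² + 8u − 425 = 0
u = 17 or u = −25, giving (17, −24) and (−25, −24).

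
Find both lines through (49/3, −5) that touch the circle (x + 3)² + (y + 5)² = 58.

Let a tangent through (49/3, −5) have slope m. Its distance from (−3, −5) must equal √58:
(−58/3m − (0))² = 58(m² + 1)
49m² − 9 = 0, so m = −3/7 or m = 3/7.
Through (49/3, −5) these give 3x + 7y = 14 and 3x − 7y = 84.

3x + 7y = 14 and 3x − 7y = 84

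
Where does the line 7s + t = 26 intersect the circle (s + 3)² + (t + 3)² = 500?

Express t = −7s + 26 and substitute into the circle:
50s² − 400s + 350 = 0  ⟹  s² − 8s + 7 = 0
s = 7 or s = 1, giving (7, −23) and (1, 19).

(1, 19) and (7, −23)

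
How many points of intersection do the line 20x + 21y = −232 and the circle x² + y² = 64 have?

1

Substituting the line into the circle gives 841x² + 9280x + 25600 = 0.
Discriminant = (9280)² − 4·841·(25600) = 0.
A repeated root: the line is tangent.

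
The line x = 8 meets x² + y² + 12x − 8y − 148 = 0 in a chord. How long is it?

4

The distance from (−6, 4) to the line is 14, and r² = 200.
Half the chord is √(r² − d²) = √(4), so the full chord is 4.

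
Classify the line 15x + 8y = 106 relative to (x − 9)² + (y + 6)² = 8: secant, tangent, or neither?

secant

Substituting the line into the circle gives 289x² − 5772x + 28388 = 0.
Discriminant = (−5772)² − 4·289·(28388) = 499456 > 0.
Two real roots: the line is a secant.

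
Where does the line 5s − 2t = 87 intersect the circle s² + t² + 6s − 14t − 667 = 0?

Substitute t = (−87 + 5s)/2:
29s² − 986s + 7337 = 0  ⟹  s² − 34s + 253 = 0
s = 23 or s = 11, giving (23, 14) and (11, −16).

(11, −16) and (23, 14)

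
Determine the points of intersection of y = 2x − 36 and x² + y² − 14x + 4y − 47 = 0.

Express y = 2x − 36 and substitute into the circle:
5x² − 150x + 1105 = 0  ⟹  x² − 30x + 221 = 0
x = 17 or x = 13, giving (17, −2) and (13, −10).

(13, −10) and (17, −2)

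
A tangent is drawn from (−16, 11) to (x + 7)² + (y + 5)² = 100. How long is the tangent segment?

The centre is (−7, −5) and r = 10. The square of the distance from P to the centre is 81 + 256 = 337.
By the tangent–radius right angle, tangent length = √(|PO|² − r²) = √237.

√237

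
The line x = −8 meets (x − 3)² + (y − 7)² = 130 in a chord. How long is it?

6

Centre (3, 7), r² = 130. Perpendicular distance d from centre to line = |11| / √1 = 11.
Half the chord is √(r² − d²) = √(9), so the full chord is 6.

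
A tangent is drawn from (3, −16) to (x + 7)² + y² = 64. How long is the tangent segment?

2√73

The centre is (−7, 0) and r = 8. The square of the distance from P to the centre is 100 + 256 = 356.
Power of the point: PT² = |PO|² − r² = 292, so PT = 2√73.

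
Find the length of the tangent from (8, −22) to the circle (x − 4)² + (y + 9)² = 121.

With centre O = (4, −9), |OP|² = 185 and r² = 121.
By the tangent–radius right angle, tangent length = √(|PO|² − r²) = √64 = 8.

8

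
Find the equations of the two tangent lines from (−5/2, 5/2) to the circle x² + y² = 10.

x − 3y = −10 and 3x − y = −10

A line y − (5/2) = m(x − (−5/2)) is tangent when its distance from (0, 0) is √10:
[m·(5/2) − (−5/2)]² = 10(m² + 1)
3m² − 10m + 3 = 0, so m = 1/3 or m = 3.
Through (−5/2, 5/2) these give x − 3y = −10 and 3x − y = −10.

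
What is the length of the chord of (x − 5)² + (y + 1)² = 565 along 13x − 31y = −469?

√1130

The distance from (5, −1) to the line is 565/√1130, and r² = 565.
Chord = 2√(r² − d²) = 2·√(565/2) = √1130.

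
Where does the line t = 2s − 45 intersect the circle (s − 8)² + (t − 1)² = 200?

(18, −9) and (22, −1)

From the line, t = 2s − 45. Substituting:
5s² − 200s + 1980 = 0  ⟹  s² − 40s + 396 = 0
s = 22 or s = 18, giving (22, −1) and (18, −9).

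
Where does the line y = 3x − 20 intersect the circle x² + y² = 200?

(2, −14) and (10, 10)

Express y = 3x − 20 and substitute into the circle:
10x² − 120x + 200 = 0  ⟹  x² − 12x + 20 = 0
x = 10 or x = 2, giving (10, 10) and (2, −14).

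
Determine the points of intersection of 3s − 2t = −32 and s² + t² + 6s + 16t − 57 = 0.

Express t = (32 + 3s)/2 and substitute into the circle:
13s² + 312s + 1820 = 0  ⟹  s² + 24s + 140 = 0
s = −10 or s = −14, giving (−10, 1) and (−14, −5).

(−14, −5) and (−10, 1)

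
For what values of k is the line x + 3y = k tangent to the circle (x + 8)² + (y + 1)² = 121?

The line touches the circle iff its distance from (−8, −1) is 11:
|1·(−8) + 3·(−1) − k| / √10 = 11
|k − (−11)| = 11√10.

k = −11 ± 11√10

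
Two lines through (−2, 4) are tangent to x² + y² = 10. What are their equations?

3x − y = −10 and x + 3y = 10

Write the tangent as mx − y + (4 − m·(−2)) = 0 and set its distance from the centre to √10:
(2m − (−4))² = 10(m² + 1)
3m² − 8m − 3 = 0, so m = 3 or m = −1/3.
Through (−2, 4) these give 3x − y = −10 and x + 3y = 10.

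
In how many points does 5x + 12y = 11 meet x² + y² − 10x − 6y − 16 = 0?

Centre (5, 3), r² = 50. Distance² from centre to line = (50)²/169 = 2500/169.
Since d² < r², the line cuts the circle twice.

2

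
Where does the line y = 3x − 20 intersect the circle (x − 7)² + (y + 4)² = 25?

(4, −8) and (7, 1)

From the line, y = 3x − 20. Substituting:
10x² − 110x + 280 = 0  ⟹  x² − 11x + 28 = 0
x = 7 or x = 4, giving (7, 1) and (4, −8).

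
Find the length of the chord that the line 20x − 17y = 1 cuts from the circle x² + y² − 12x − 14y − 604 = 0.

Express y = (−1 + 20x)/17 and substitute into the circle:
689x² − 8268x − 174317 = 0  ⟹  x² − 12x − 253 = 0
x = 23 or x = −11, giving (23, 27) and (−11, −13).
|(23, 27) − (−11, −13)| = √((34)² + (40)²) = 2√689.

2√689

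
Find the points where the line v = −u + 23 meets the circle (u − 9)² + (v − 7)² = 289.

From the line, v = −u + 23. Substituting:
2u² − 50u + 48 = 0  ⟹  u² − 25u + 24 = 0
u = 24 or u = 1, giving (24, −1) and (1, 22).

(1, 22) and (24, −1)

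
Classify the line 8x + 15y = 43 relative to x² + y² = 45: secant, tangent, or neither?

Substituting the line into the circle gives 289x² − 688x − 8276 = 0.
Discriminant = (−688)² − 4·289·(−8276) = 10040400 > 0.
Two real roots: the line is a secant.

secant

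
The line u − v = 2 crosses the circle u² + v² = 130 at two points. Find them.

Substitute v = u − 2:
2u² − 4u − 126 = 0  ⟹  u² − 2u − 63 = 0
u = 9 or u = −7, giving (9, 7) and (−7, −9).

(−7, −9) and (9, 7)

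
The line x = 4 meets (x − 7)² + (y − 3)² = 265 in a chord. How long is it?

The line gives x = 4. Substituting into the circle:
y² − 6y − 247 = 0
y = 19 or y = −13, giving (4, 19) and (4, −13).
Chord length = distance between (4, 19) and (4, −13) = √1024 = 32.

32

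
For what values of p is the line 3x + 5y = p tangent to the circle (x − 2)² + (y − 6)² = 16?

p = 36 ± 4√34

Tangency holds when the distance from the centre (2, 6) to the line equals the radius 4:
|3·2 + 5·6 − p| / √34 = 4
|p − (36)| = 4√34.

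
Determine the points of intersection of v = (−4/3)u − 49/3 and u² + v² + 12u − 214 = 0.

(−19, 9) and (−1, −15)

Substitute v = (−49 − 4u)/3:
25u² + 500u + 475 = 0  ⟹  u² + 20u + 19 = 0
u = −1 or u = −19, giving (−1, −15) and (−19, 9).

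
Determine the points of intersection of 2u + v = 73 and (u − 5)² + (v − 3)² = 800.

(25, 23) and (33, 7)

From the line, v = −2u + 73. Substituting:
5u² − 290u + 4125 = 0  ⟹  u² − 58u + 825 = 0
u = 33 or u = 25, giving (33, 7) and (25, 23).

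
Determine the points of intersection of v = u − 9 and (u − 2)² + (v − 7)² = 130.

Substitute v = u − 9:
2u² − 36u + 130 = 0  ⟹  u² − 18u + 65 = 0
u = 13 or u = 5, giving (13, 4) and (5, −4).

(5, −4) and (13, 4)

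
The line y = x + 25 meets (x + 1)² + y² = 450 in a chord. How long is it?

Substitute y = x + 25:
2x² + 52x + 176 = 0  ⟹  x² + 26x + 88 = 0
x = −4 or x = −22, giving (−4, 21) and (−22, 3).
Chord length = distance between (−4, 21) and (−22, 3) = √648 = 18√2.

18√2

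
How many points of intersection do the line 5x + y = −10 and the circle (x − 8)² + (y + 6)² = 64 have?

0

d² = (5·8 + 1·(−6) − (−10))²/26 = 968/13; r² = 64.
Since d² > r², the line lies outside the circle.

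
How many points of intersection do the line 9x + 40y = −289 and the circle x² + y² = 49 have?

0

Substituting the line into the circle gives 1681x² + 5202x + 5121 = 0.
Δ = 27060804 − 34433604 = −7372800.
No real roots: the line does not meet the circle.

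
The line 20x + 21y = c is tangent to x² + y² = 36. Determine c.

Tangency holds when the distance from the centre (0, 0) to the line equals the radius 6:
|20·0 + 21·0 − c| / √841 = 6
|c| = 6·29, so c = 174 or c = −174.

c = −174 or c = 174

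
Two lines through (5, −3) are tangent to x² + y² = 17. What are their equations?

4x + y = 17 and x − 4y = 17

Let a tangent through (5, −3) have slope m. Its distance from (0, 0) must equal √17:
[m·(−5) − (3)]² = 17(m² + 1)
4m² + 15m − 4 = 0, so m = −4 or m = 1/4.
Through (5, −3) these give 4x + y = 17 and x − 4y = 17.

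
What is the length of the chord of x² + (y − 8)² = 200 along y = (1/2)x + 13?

Centre (0, 8), r² = 200. Perpendicular distance d from centre to line = |10| / √5 = 10/√5.
Chord = 2√(r² − d²) = 2·√(180) = 12√5.

12√5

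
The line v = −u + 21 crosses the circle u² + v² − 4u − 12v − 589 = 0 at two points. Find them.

(−8, 29) and (25, −4)

Express v = −u + 21 and substitute into the circle:
2u² − 34u − 400 = 0  ⟹  u² − 17u − 200 = 0
u = 25 or u = −8, giving (25, −4) and (−8, 29).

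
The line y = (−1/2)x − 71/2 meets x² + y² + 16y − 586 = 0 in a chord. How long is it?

6√5

Substitute y = (−71 − x)/2:
5x² + 110x + 425 = 0  ⟹  x² + 22x + 85 = 0
x = −5 or x = −17, giving (−5, −33) and (−17, −27).
Chord length = distance between (−5, −33) and (−17, −27) = √180 = 6√5.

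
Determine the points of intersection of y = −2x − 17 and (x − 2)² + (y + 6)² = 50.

Express y = −2x − 17 and substitute into the circle:
5x² + 40x + 75 = 0  ⟹  x² + 8x + 15 = 0
x = −3 or x = −5, giving (−3, −11) and (−5, −7).

(−5, −7) and (−3, −11)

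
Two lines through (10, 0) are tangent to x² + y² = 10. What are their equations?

A line y − (0) = m(x − (10)) is tangent when its distance from (0, 0) is √10:
(−10m − (0))² = 10(m² + 1)
9m² − 1 = 0, so m = −1/3 or m = 1/3.
Through (10, 0) these give x + 3y = 10 and x − 3y = 10.

x + 3y = 10 and x − 3y = 10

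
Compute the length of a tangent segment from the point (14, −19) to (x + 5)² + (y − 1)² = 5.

With centre O = (−5, 1), |OP|² = 761 and r² = 5.
Power of the point: PT² = |PO|² − r² = 756, so PT = 6√21.

6√21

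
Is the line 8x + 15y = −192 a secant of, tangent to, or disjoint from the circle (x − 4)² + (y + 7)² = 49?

d² = (8·4 + 15·(−7) − (−192))²/289 = 49; r² = 49.
Since d² = r², the line is tangent.

tangent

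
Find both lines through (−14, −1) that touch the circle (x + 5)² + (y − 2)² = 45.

Write the tangent as mx − y + (−1 − m·(−14)) = 0 and set its distance from the centre to 3√5:
[m·(9) − (3)]² = 45(m² + 1)
2m² − 3m − 2 = 0, so m = −1/2 or m = 2.
Through (−14, −1) these give x + 2y = −16 and 2x − y = −27.

x + 2y = −16 and 2x − y = −27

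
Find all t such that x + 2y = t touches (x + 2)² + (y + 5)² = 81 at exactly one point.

The line touches the circle iff its distance from (−2, −5) is 9:
|1·(−2) + 2·(−5) − t| / √5 = 9
|t − (−12)| = 9√5.

t = −12 ± 9√5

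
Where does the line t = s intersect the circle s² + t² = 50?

(−5, −5) and (5, 5)

Substitute t = s:
2s² − 50 = 0  ⟹  s² − 25 = 0
s = 5 or s = −5, giving (5, 5) and (−5, −5).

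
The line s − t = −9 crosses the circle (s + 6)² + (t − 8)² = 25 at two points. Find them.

Express t = s + 9 and substitute into the circle:
2s² + 14s + 12 = 0  ⟹  s² + 7s + 6 = 0
s = −1 or s = −6, giving (−1, 8) and (−6, 3).

(−6, 3) and (−1, 8)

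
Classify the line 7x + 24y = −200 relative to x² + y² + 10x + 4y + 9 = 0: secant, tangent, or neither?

Substituting the line into the circle gives 625x² + 7888x + 25984 = 0.
Discriminant = (7888)² − 4·625·(25984) = −2739456 < 0.
No real roots: the line does not meet the circle.

neither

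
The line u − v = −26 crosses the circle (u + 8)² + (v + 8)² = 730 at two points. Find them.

(−35, −9) and (−7, 19)

Substitute v = u + 26:
2u² + 84u + 490 = 0  ⟹  u² + 42u + 245 = 0
u = −7 or u = −35, giving (−7, 19) and (−35, −9).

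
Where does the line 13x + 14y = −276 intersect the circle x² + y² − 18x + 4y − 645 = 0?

Substitute y = (−276 − 13x)/14:
365x² + 2920x − 65700 = 0  ⟹  x² + 8x − 180 = 0
x = 10 or x = −18, giving (10, −29) and (−18, −3).

(−18, −3) and (10, −29)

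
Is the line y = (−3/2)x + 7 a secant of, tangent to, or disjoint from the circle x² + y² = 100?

Centre (0, 0), r² = 100. Distance² from centre to line = (−14)²/13 = 196/13.
Since d² < r², the line cuts the circle twice.

secant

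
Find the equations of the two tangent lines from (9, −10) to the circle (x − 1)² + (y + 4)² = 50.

7x + y = 53 and x − 7y = 79

Let a tangent through (9, −10) have slope m. Its distance from (1, −4) must equal 5√2:
[m·(−8) − (6)]² = 50(m² + 1)
7m² + 48m − 7 = 0, so m = −7 or m = 1/7.
Through (9, −10) these give 7x + y = 53 and x − 7y = 79.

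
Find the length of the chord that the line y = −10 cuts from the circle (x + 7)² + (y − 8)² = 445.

From the line, y = −10. Substituting:
x² + 14x − 72 = 0
x = 4 or x = −18, giving (4, −10) and (−18, −10).
|(4, −10) − (−18, −10)| = √((22)² + (0)²) = 22.

22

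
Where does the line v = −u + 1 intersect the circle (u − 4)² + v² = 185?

From the line, v = −u + 1. Substituting:
2u² − 10u − 168 = 0  ⟹  u² − 5u − 84 = 0
u = 12 or u = −7, giving (12, −11) and (−7, 8).

(−7, 8) and (12, −11)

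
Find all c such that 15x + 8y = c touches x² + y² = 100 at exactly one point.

Tangency holds when the distance from the centre (0, 0) to the line equals the radius 10:
|15·0 + 8·0 − c| / √289 = 10
|c| = 10·17, so c = 170 or c = −170.

c = −170 or c = 170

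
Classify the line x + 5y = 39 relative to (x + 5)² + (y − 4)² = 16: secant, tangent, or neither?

neither

Centre (−5, 4), r² = 16. Distance² from centre to line = (−24)²/26 = 288/13.
Since d² > r², the line lies outside the circle.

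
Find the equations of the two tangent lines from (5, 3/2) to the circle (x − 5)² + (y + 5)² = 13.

3x + 2y = 18 and 3x − 2y = 12

Let a tangent through (5, 3/2) have slope m. Its distance from (5, −5) must equal √13:
(0m − (−13/2))² = 13(m² + 1)
4m² − 9 = 0, so m = −3/2 or m = 3/2.
Through (5, 3/2) these give 3x + 2y = 18 and 3x − 2y = 12.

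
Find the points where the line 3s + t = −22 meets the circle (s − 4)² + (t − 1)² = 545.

From the line, t = −3s − 22. Substituting:
10s² + 130s = 0  ⟹  s² + 13s = 0
s = 0 or s = −13, giving (0, −22) and (−13, 17).

(−13, 17) and (0, −22)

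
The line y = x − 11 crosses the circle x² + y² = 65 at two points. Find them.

From the line, y = x − 11. Substituting:
2x² − 22x + 56 = 0  ⟹  x² − 11x + 28 = 0
x = 7 or x = 4, giving (7, −4) and (4, −7).

(4, −7) and (7, −4)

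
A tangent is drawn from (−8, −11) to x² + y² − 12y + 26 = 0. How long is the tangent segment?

7√7

The centre is (0, 6) and r = √10. The square of the distance from P to the centre is 64 + 289 = 353.
By the tangent–radius right angle, tangent length = √(|PO|² − r²) = √343 = 7√7.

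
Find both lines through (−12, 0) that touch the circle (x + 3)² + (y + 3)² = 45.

2x + y = −24 and x − 2y = −12

Let a tangent through (−12, 0) have slope m. Its distance from (−3, −3) must equal 3√5:
(9m − (−3))² = 45(m² + 1)
2m² + 3m − 2 = 0, so m = −2 or m = 1/2.
Through (−12, 0) these give 2x + y = −24 and x − 2y = −12.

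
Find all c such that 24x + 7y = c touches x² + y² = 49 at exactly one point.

c = −175 or c = 175

For a tangent, require d(centre, line) = r = 7.
|24·0 + 7·0 − c| / √625 = 7
|c| = 7·25, so c = 175 or c = −175.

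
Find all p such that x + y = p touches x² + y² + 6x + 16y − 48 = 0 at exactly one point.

Tangency holds when the distance from the centre (−3, −8) to the line equals the radius 11:
|1·(−3) + 1·(−8) − p| / √2 = 11
|p − (−11)| = 11√2.

p = −11 ± 11√2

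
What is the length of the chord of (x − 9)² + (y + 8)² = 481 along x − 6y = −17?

The distance from (9, −8) to the line is 74/√37, and r² = 481.
Chord = 2√(r² − d²) = 2·√(333) = 6√37.

6√37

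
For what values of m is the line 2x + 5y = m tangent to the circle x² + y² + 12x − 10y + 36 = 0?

Tangency holds when the distance from the centre (−6, 5) to the line equals the radius 5:
|2·(−6) + 5·5 − m| / √29 = 5
|m − (13)| = 5√29.

m = 13 ± 5√29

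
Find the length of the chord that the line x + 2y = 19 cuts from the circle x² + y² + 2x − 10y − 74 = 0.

8√5

Centre (−1, 5), r² = 100. Perpendicular distance d from centre to line = |−10| / √5 = 10/√5.
Half the chord is √(r² − d²) = √(80), so the full chord is 8√5.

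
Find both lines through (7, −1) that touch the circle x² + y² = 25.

Write the tangent as mx − y + (−1 − m·(7)) = 0 and set its distance from the centre to 5:
(−7m − (1))² = 25(m² + 1)
12m² + 7m − 12 = 0, so m = 3/4 or m = −4/3.
Through (7, −1) these give 3x − 4y = 25 and 4x + 3y = 25.

3x − 4y = 25 and 4x + 3y = 25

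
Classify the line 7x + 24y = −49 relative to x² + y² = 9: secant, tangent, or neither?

Substituting the line into the circle gives 625x² + 686x − 2783 = 0.
Discriminant = (686)² − 4·625·(−2783) = 7428096 > 0.
Two real roots: the line is a secant.

secant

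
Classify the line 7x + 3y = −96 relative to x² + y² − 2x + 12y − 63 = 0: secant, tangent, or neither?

d² = (7·1 + 3·(−6) − (−96))²/58 = 7225/58; r² = 100.
Since d² > r², the line lies outside the circle.

neither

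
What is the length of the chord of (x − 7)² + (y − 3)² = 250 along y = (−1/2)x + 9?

The distance from (7, 3) to the line is 5/√5, and r² = 250.
Chord = 2√(r² − d²) = 2·√(245) = 14√5.

14√5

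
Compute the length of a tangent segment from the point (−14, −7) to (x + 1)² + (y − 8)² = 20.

√374

Centre (−1, 8), r² = 20. |PO|² = (−13)² + (−15)² = 394.
The tangent meets the radius at right angles, so tangent² = |PO|² − r² = 394 − 20 = 374.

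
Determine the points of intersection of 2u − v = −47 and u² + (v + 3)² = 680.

Substitute v = 2u + 47:
5u² + 200u + 1820 = 0  ⟹  u² + 40u + 364 = 0
u = −14 or u = −26, giving (−14, 19) and (−26, −5).

(−26, −5) and (−14, 19)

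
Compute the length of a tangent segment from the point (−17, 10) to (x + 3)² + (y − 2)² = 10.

5√10

Centre (−3, 2), r² = 10. |PO|² = (−14)² + (8)² = 260.
Power of the point: PT² = |PO|² − r² = 250, so PT = 5√10.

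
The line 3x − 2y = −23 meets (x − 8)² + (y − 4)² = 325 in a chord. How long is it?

8√13

From the line, y = (23 + 3x)/2. Substituting:
13x² + 26x − 819 = 0  ⟹  x² + 2x − 63 = 0
x = 7 or x = −9, giving (7, 22) and (−9, −2).
Chord length = distance between (7, 22) and (−9, −2) = √832 = 8√13.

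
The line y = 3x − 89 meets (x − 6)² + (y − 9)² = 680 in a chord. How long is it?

4√10

Centre (6, 9), r² = 680. Perpendicular distance d from centre to line = |−80| / √10 = 80/√10.
Half the chord is √(r² − d²) = √(40), so the full chord is 4√10.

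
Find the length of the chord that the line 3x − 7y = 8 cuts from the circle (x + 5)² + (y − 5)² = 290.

4√58

Substitute y = (−8 + 3x)/7:
58x² + 232x − 11136 = 0  ⟹  x² + 4x − 192 = 0
x = 12 or x = −16, giving (12, 4) and (−16, −8).
Chord length = distance between (12, 4) and (−16, −8) = √928 = 4√58.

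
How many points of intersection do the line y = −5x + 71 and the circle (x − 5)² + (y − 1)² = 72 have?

Substituting the line into the circle gives 26x² − 710x + 4853 = 0.
Δ = 504100 − 504712 = −612.
No real roots: the line does not meet the circle.

0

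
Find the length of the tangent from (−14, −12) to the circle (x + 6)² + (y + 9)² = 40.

With centre O = (−6, −9), |OP|² = 73 and r² = 40.
Power of the point: PT² = |PO|² − r² = 33, so PT = √33.

√33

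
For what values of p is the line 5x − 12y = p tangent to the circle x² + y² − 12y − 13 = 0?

For a tangent, require d(centre, line) = r = 7.
|5·0 − 12·6 − p| / √169 = 7
|p − (−72)| = 7·13, so p = 19 or p = −163.

p = −163 or p = 19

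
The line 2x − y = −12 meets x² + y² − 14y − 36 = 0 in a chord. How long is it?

8√5

The distance from (0, 7) to the line is 5/√5, and r² = 85.
Chord = 2√(r² − d²) = 2·√(80) = 8√5.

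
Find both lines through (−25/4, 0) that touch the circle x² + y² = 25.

4x + 3y = −25 and 4x − 3y = −25

Let a tangent through (−25/4, 0) have slope m. Its distance from (0, 0) must equal 5:
[m·(25/4) − (0)]² = 25(m² + 1)
9m² − 16 = 0, so m = −4/3 or m = 4/3.
Through (−25/4, 0) these give 4x + 3y = −25 and 4x − 3y = −25.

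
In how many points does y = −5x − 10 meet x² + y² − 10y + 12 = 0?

2

Centre (0, 5), r² = 13. Distance² from centre to line = (15)²/26 = 225/26.
Since d² < r², the line cuts the circle twice.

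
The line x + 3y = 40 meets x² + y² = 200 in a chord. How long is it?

From the line, y = (40 − x)/3. Substituting:
10x² − 80x − 200 = 0  ⟹  x² − 8x − 20 = 0
x = 10 or x = −2, giving (10, 10) and (−2, 14).
|(10, 10) − (−2, 14)| = √((12)² + (−4)²) = 4√10.

4√10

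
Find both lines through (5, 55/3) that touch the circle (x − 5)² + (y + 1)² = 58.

Write the tangent as mx − y + (55/3 − m·(5)) = 0 and set its distance from the centre to √58:
(0m − (−58/3))² = 58(m² + 1)
9m² − 49 = 0, so m = 7/3 or m = −7/3.
Through (5, 55/3) these give 7x − 3y = −20 and 7x + 3y = 90.

7x − 3y = −20 and 7x + 3y = 90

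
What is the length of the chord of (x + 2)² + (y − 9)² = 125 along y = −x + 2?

Express y = −x + 2 and substitute into the circle:
2x² + 18x − 72 = 0  ⟹  x² + 9x − 36 = 0
x = 3 or x = −12, giving (3, −1) and (−12, 14).
Chord length = distance between (3, −1) and (−12, 14) = √450 = 15√2.

15√2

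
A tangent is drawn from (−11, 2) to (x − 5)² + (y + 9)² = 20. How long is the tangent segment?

The centre is (5, −9) and r = 2√5. The square of the distance from P to the centre is 256 + 121 = 377.
Power of the point: PT² = |PO|² − r² = 357, so PT = √357.

√357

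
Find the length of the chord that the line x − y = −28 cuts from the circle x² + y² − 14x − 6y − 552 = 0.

Centre (7, 3), r² = 610. Perpendicular distance d from centre to line = |32| / √2 = 32/√2.
Half the chord is √(r² − d²) = √(98), so the full chord is 14√2.

14√2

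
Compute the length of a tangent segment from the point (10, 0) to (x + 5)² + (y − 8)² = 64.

15

Centre (−5, 8), r² = 64. |PO|² = (15)² + (−8)² = 289.
By the tangent–radius right angle, tangent length = √(|PO|² − r²) = √225 = 15.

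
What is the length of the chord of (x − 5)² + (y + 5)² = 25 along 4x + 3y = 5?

Centre (5, −5), r² = 25. Perpendicular distance d from centre to line = |0| / √25 = 0/√25.
Chord = 2√(r² − d²) = 2·√(25) = 10.

10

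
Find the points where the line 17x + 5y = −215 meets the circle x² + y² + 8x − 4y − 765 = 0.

Substitute y = (−215 − 17x)/5:
314x² + 7850x + 31400 = 0  ⟹  x² + 25x + 100 = 0
x = −5 or x = −20, giving (−5, −26) and (−20, 25).

(−20, 25) and (−5, −26)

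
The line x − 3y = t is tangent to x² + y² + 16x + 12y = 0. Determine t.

The line touches the circle iff its distance from (−8, −6) is 10:
|1·(−8) − 3·(−6) − t| / √10 = 10
|t − (10)| = 10√10.

t = 10 ± 10√10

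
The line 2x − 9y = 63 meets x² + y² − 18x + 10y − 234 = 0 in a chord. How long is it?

Express y = (−63 + 2x)/9 and substitute into the circle:
85x² − 1530x − 20655 = 0  ⟹  x² − 18x − 243 = 0
x = 27 or x = −9, giving (27, −1) and (−9, −9).
|(27, −1) − (−9, −9)| = √((36)² + (8)²) = 4√85.

4√85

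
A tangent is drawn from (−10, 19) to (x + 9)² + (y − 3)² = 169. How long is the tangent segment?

The centre is (−9, 3) and r = 13. The square of the distance from P to the centre is 1 + 256 = 257.
Power of the point: PT² = |PO|² − r² = 88, so PT = 2√22.

2√22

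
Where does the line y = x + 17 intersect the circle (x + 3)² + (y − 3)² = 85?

From the line, y = x + 17. Substituting:
2x² + 34x + 120 = 0  ⟹  x² + 17x + 60 = 0
x = −5 or x = −12, giving (−5, 12) and (−12, 5).

(−12, 5) and (−5, 12)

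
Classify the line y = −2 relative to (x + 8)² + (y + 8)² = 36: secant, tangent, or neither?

tangent

d² = (0·(−8) + 1·(−8) − (−2))² = 36; r² = 36.
Since d² = r², the line is tangent.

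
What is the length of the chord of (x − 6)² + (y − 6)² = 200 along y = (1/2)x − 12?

From the line, y = (−24 + x)/2. Substituting:
5x² − 120x + 640 = 0  ⟹  x² − 24x + 128 = 0
x = 16 or x = 8, giving (16, −4) and (8, −8).
|(16, −4) − (8, −8)| = √((8)² + (4)²) = 4√5.

4√5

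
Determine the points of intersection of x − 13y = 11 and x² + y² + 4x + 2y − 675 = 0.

(−28, −3) and (24, 1)

From the line, y = (−11 + x)/13. Substituting:
170x² + 680x − 114240 = 0  ⟹  x² + 4x − 672 = 0
x = 24 or x = −28, giving (24, 1) and (−28, −3).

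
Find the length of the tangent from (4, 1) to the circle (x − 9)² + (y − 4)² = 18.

4

With centre O = (9, 4), |OP|² = 34 and r² = 18.
The tangent meets the radius at right angles, so tangent² = |PO|² − r² = 34 − 18 = 16.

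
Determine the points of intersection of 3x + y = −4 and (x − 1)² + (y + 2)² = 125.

Express y = −3x − 4 and substitute into the circle:
10x² + 10x − 120 = 0  ⟹  x² + x − 12 = 0
x = 3 or x = −4, giving (3, −13) and (−4, 8).

(−4, 8) and (3, −13)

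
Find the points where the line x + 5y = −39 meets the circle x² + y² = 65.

Substitute y = (−39 − x)/5:
26x² + 78x − 104 = 0  ⟹  x² + 3x − 4 = 0
x = 1 or x = −4, giving (1, −8) and (−4, −7).

(−4, −7) and (1, −8)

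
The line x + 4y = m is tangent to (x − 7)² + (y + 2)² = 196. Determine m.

Tangency holds when the distance from the centre (7, −2) to the line equals the radius 14:
|1·7 + 4·(−2) − m| / √17 = 14
|m − (−1)| = 14√17.

m = −1 ± 14√17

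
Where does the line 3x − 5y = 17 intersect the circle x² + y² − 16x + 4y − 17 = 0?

Substitute y = (−17 + 3x)/5:
34x² − 442x − 476 = 0  ⟹  x² − 13x − 14 = 0
x = 14 or x = −1, giving (14, 5) and (−1, −4).

(−1, −4) and (14, 5)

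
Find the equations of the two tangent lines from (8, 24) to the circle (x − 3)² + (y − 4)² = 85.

7x − 6y = −88 and 9x + 2y = 120

Let a tangent through (8, 24) have slope m. Its distance from (3, 4) must equal √85:
[m·(−5) − (−20)]² = 85(m² + 1)
12m² + 40m − 63 = 0, so m = 7/6 or m = −9/2.
With m = 7/6: 7x − 6y = −88. With m = −9/2: 9x + 2y = 120.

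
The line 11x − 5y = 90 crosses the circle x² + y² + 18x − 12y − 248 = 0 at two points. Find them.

Substitute y = (−90 + 11x)/5:
146x² − 2190x + 7300 = 0  ⟹  x² − 15x + 50 = 0
x = 10 or x = 5, giving (10, 4) and (5, −7).

(5, −7) and (10, 4)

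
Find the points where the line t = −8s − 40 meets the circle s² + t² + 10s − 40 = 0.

Substitute t = −8s − 40:
65s² + 650s + 1560 = 0  ⟹  s² + 10s + 24 = 0
s = −4 or s = −6, giving (−4, −8) and (−6, 8).

(−6, 8) and (−4, −8)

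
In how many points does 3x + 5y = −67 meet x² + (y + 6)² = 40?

Substituting the line into the circle gives 34x² + 222x + 369 = 0.
Δ = 49284 − 50184 = −900.
No real roots: the line does not meet the circle.

0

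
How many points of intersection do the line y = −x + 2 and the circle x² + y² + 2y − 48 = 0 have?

2

Substituting the line into the circle gives 2x² − 6x − 40 = 0.
Δ = 36 − (−320) = 356.
Two real roots: the line is a secant.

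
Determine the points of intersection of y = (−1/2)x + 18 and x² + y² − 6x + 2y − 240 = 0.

(8, 14) and (12, 12)

Substitute y = (36 − x)/2:
5x² − 100x + 480 = 0  ⟹  x² − 20x + 96 = 0
x = 12 or x = 8, giving (12, 12) and (8, 14).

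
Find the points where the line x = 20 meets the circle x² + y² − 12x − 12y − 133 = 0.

The line gives x = 20. Substituting into the circle:
y² − 12y + 27 = 0
y = 9 or y = 3, giving (20, 9) and (20, 3).

(20, 3) and (20, 9)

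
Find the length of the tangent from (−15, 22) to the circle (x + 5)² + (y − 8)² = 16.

2√70

With centre O = (−5, 8), |OP|² = 296 and r² = 16.
The tangent meets the radius at right angles, so tangent² = |PO|² − r² = 296 − 16 = 280.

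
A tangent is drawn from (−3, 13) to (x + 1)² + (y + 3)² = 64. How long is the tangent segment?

14

Centre (−1, −3), r² = 64. |PO|² = (−2)² + (16)² = 260.
The tangent meets the radius at right angles, so tangent² = |PO|² − r² = 260 − 64 = 196.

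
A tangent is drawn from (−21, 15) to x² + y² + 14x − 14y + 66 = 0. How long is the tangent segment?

2√57

The centre is (−7, 7) and r = 4√2. The square of the distance from P to the centre is 196 + 64 = 260.
The tangent meets the radius at right angles, so tangent² = |PO|² − r² = 260 − 32 = 228.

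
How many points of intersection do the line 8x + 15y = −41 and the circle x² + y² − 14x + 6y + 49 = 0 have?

Centre (7, −3), r² = 9. Distance² from centre to line = (52)²/289 = 2704/289.
Since d² > r², the line lies outside the circle.

0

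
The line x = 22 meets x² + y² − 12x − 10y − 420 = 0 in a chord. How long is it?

30

The line gives x = 22. Substituting into the circle:
y² − 10y − 200 = 0
y = 20 or y = −10, giving (22, 20) and (22, −10).
|(22, 20) − (22, −10)| = √((0)² + (30)²) = 30.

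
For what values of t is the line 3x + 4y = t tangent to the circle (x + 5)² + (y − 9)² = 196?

The line touches the circle iff its distance from (−5, 9) is 14:
|3·(−5) + 4·9 − t| / √25 = 14
|t − (21)| = 14·5, so t = 91 or t = −49.

t = −49 or t = 91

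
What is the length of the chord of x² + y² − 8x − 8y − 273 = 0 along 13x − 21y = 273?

From the line, y = (−273 + 13x)/21. Substituting:
610x² − 12810x = 0  ⟹  x² − 21x = 0
x = 21 or x = 0, giving (21, 0) and (0, −13).
Chord length = distance between (21, 0) and (0, −13) = √610 = √610.

√610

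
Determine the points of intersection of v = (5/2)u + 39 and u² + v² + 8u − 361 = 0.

(−20, −11) and (−8, 19)

Express v = (78 + 5u)/2 and substitute into the circle:
29u² + 812u + 4640 = 0  ⟹  u² + 28u + 160 = 0
u = −8 or u = −20, giving (−8, 19) and (−20, −11).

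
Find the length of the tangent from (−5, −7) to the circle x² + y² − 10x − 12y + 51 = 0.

Centre (5, 6), r² = 10. |PO|² = (−10)² + (−13)² = 269.
By the tangent–radius right angle, tangent length = √(|PO|² − r²) = √259.

√259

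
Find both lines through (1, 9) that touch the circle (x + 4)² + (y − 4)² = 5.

Let a tangent through (1, 9) have slope m. Its distance from (−4, 4) must equal √5:
(−5m − (−5))² = 5(m² + 1)
2m² − 5m + 2 = 0, so m = 2 or m = 1/2.
Through (1, 9) these give 2x − y = −7 and x − 2y = −17.

2x − y = −7 and x − 2y = −17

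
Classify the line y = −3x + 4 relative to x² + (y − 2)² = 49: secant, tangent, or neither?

Substituting the line into the circle gives 10x² − 12x − 45 = 0.
Discriminant = (−12)² − 4·10·(−45) = 1944 > 0.
Two real roots: the line is a secant.

secant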